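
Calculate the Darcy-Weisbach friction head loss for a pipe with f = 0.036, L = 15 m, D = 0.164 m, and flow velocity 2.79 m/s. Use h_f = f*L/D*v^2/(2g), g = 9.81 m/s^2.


v^2 = 2.79^2 = 7.7841 m^2/s^2
L/D = 15/0.164 = 91.463415
h_f = f*(L/D)*v^2/(2g) = 0.036 * 91.463415 * 7.7841 / 19.62 = 1.30635 m

1.30635 m


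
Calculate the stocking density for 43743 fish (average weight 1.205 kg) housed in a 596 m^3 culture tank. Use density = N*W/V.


Total biomass = 43743 fish * 1.205 kg = 52710.315 kg
Density = total biomass / volume = 52710.315 / 596 = 88.4401 kg/m^3

88.4401 kg/m^3


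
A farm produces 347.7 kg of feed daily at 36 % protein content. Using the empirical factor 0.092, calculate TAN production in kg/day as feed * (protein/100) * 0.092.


Protein in feed = 347.7 * 36/100 = 125.172 kg/day
TAN = protein * 0.092 = 125.172 * 0.092 = 11.515824 kg/day

11.515824 kg/day


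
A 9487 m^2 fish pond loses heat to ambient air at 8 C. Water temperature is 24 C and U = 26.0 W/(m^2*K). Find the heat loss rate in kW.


Temperature difference dT = 24 - 8 = 16 K
Heat loss (W) = U * A * dT = 26.0 * 9487 * 16 = 3946592 W
Convert to kW: 3946592 / 1000 = 3946.592 kW

3946.592 kW


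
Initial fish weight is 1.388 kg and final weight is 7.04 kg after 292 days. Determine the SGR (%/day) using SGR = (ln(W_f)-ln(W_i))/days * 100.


ln(W_f) = ln(7.04) = 1.9516082
ln(W_i) = ln(1.388) = 0.32786386
ln(W_f) - ln(W_i) = 1.9516082 - 0.32786386 = 1.6237443
SGR = 1.6237443 / 292 * 100 = 0.556077 %/day

0.556077 %/day


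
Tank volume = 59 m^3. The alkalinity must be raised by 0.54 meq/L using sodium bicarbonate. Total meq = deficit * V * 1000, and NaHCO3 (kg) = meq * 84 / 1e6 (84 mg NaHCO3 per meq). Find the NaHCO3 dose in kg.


Tank volume in L = 59 m^3 * 1000 = 59000 L
Total meq required = 0.54 meq/L * 59000 L = 31860 meq
NaHCO3 mass = 31860 meq * 84 mg/meq / 1e6 = 2.67624 kg

2.67624 kg


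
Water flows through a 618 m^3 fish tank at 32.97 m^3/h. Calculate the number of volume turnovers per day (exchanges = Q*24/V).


Daily flow volume = 32.97 m^3/h * 24 h = 791.28 m^3/day
Exchanges = daily flow / tank volume = 791.28 / 618 = 1.28039 exchanges/day

1.28039 exchanges/day


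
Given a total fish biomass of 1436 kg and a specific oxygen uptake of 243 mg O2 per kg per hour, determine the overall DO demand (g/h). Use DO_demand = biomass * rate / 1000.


Total O2 consumption (mg/h) = 1436 kg * 243 mg/(kg*h) = 348948 mg/h
Convert to g/h: 348948 / 1000 = 348.948 g/h

348.948 g/h


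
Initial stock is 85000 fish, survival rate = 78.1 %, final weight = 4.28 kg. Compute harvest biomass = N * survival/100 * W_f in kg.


Survivors = 85000 * 78.1/100 = 66385 fish
Harvest biomass = survivors * W_f = 66385 * 4.28 = 284127.8 kg

284127.8 kg


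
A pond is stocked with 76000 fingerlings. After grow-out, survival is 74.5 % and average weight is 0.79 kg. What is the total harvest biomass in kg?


Survivors = 76000 * 74.5/100 = 56620 fish
Harvest biomass = survivors * W_f = 56620 * 0.79 = 44729.8 kg

44729.8 kg


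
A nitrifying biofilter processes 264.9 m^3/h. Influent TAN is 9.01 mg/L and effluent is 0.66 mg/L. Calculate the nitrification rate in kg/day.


Concentration drop: TAN_in - TAN_out = 9.01 - 0.66 = 8.35 mg/L
Hourly TAN removed = Q * dTAN = 264.9 m^3/h * 8.35 mg/L = 2211.915 g/h  (m^3/h * mg/L = g/h)
Daily TAN removed = 2211.915 * 24 = 53085.96 g/day
Convert to kg/day: 53085.96 / 1000 = 53.08596 kg/day

53.08596 kg/day


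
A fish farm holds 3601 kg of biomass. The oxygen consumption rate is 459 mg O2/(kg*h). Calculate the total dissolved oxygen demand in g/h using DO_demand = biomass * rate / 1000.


Total O2 consumption (mg/h) = 3601 kg * 459 mg/(kg*h) = 1652859 mg/h
Convert to g/h: 1652859 / 1000 = 1652.859 g/h

1652.859 g/h


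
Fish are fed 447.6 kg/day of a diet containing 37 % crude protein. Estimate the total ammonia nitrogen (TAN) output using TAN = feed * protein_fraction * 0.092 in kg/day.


Protein in feed = 447.6 * 37/100 = 165.612 kg/day
TAN = protein * 0.092 = 165.612 * 0.092 = 15.236304 kg/day

15.236304 kg/day


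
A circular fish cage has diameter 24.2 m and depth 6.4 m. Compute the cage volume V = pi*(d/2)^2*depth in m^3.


r = d/2 = 24.2/2 = 12.1 m
Base area = pi*r^2 = pi*12.1^2 = 459.96058 m^2
Volume = 459.96058 * 6.4 = 2943.75 m^3

2943.75 m^3


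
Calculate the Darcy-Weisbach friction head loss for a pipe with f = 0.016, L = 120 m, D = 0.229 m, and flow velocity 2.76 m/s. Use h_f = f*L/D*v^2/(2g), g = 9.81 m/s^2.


v^2 = 2.76^2 = 7.6176 m^2/s^2
L/D = 120/0.229 = 524.01747
h_f = f*(L/D)*v^2/(2g) = 0.016 * 524.01747 * 7.6176 / 19.62 = 3.25525 m

3.25525 m


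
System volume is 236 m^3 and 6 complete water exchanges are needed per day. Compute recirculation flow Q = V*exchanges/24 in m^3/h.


Daily recirculation volume = 236 m^3 * 6 = 1416 m^3/day
Flow rate Q = daily volume / 24 h = 1416 / 24 = 59 m^3/h

59 m^3/h


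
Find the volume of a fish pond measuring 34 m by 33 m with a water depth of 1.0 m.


Base area = L * W = 34 * 33 = 1122 m^2
Volume = area * depth = 1122 * 1.0 = 1122 m^3

1122 m^3


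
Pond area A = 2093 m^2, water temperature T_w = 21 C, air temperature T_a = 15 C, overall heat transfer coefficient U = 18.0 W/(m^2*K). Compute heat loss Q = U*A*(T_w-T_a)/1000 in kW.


Temperature difference dT = 21 - 15 = 6 K
Heat loss (W) = U * A * dT = 18.0 * 2093 * 6 = 226044 W
Convert to kW: 226044 / 1000 = 226.044 kW

226.044 kW


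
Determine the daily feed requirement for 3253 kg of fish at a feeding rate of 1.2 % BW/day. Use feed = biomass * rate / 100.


Feeding rate fraction = 1.2% / 100 = 0.012
Daily feed = 3253 kg * 0.012 = 39.036 kg/day

39.036 kg/day


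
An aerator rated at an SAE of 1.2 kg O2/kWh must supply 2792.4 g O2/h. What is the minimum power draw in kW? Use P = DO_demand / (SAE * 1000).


SAE in g O2/kWh = 1.2 * 1000 = 1200 g/kWh
P = DO_demand / SAE_g = 2792.4 / 1200 = 2.327 kW

2.327 kW


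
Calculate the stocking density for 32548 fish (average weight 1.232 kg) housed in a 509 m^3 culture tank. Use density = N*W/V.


Total biomass = 32548 fish * 1.232 kg = 40099.136 kg
Density = total biomass / volume = 40099.136 / 509 = 78.7802 kg/m^3

78.7802 kg/m^3


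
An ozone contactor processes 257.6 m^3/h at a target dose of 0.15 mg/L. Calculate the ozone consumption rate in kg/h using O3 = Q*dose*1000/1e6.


O3 demand (mg/h) = Q * dose * 1000 = 257.6 * 0.15 * 1000 = 38640 mg/h
Convert mg to kg: 38640 / 1e6 = 0.03864 kg/h

0.03864 kg/h


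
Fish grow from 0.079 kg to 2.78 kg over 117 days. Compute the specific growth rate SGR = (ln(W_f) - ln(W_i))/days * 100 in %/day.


ln(W_f) = ln(2.78) = 1.0224509
ln(W_i) = ln(0.079) = -2.5383074
ln(W_f) - ln(W_i) = 1.0224509 - -2.5383074 = 3.5607583
SGR = 3.5607583 / 117 * 100 = 3.04338 %/day

3.04338 %/day


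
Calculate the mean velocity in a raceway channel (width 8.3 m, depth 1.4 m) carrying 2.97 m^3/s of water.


Cross-sectional area = W * d = 8.3 * 1.4 = 11.62 m^2
Velocity = Q / A = 2.97 / 11.62 = 0.255594 m/s

0.255594 m/s


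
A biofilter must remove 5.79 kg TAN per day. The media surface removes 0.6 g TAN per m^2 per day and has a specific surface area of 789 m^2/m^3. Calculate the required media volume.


A = 5.79*1000 / 0.6 = 9650 m^2
V = 9650 / 789 = 12.2307

12.2307 m^3


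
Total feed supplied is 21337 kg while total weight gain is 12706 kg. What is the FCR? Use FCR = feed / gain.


FCR = feed consumed / weight gained
FCR = 21337 kg / 12706 kg = 1.67929

1.67929


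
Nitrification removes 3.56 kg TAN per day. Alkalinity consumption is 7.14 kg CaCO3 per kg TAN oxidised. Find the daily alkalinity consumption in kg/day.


Alkalinity factor: 7.14 kg CaCO3 consumed per kg TAN nitrified
alk = 3.56 kg TAN * 7.14 = 25.4184 kg CaCO3/day

25.4184 kg CaCO3/day


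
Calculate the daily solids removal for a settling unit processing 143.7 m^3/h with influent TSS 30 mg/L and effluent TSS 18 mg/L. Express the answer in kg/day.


Concentration drop: TSS_in - TSS_out = 30 - 18 = 12 mg/L
Hourly solids removed = Q * dTSS = 143.7 m^3/h * 12 mg/L = 1724.4 g/h  (m^3/h * mg/L = g/h)
Daily solids removed = 1724.4 * 24 = 41385.6 g/day
Convert g to kg: 41385.6 / 1000 = 41.3856 kg/day

41.3856 kg/day


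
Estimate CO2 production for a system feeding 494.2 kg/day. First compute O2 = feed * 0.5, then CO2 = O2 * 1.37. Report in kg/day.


O2 = 494.2 * 0.5 = 247.1
CO2 = 247.1 * 1.37 = 338.527

338.527 kg/day


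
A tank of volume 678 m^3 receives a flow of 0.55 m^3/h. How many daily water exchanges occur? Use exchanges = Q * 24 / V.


Daily flow volume = 0.55 m^3/h * 24 h = 13.2 m^3/day
Exchanges = daily flow / tank volume = 13.2 / 678 = 0.019469 exchanges/day

0.019469 exchanges/day


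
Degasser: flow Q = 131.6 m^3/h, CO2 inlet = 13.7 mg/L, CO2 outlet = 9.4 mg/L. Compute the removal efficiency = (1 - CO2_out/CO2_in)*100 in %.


CO2_out / CO2_in = 9.4 / 13.7 = 0.68613139
Fraction remaining = 0.68613139
efficiency = (1 - 0.68613139) * 100 = 31.3869 %

31.3869 %


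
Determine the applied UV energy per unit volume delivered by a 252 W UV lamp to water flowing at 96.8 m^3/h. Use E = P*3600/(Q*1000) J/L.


Energy delivered per hour = 252 W * 3600 s = 907200 J/h
Volume treated per hour = 96.8 m^3/h * 1000 = 96800 L/h
dose = 907200 / 96800 = 9.3719 J/L

9.3719 J/L


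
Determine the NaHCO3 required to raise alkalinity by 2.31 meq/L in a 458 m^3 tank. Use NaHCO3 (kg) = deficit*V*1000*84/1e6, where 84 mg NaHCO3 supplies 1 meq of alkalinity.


Tank volume in L = 458 m^3 * 1000 = 458000 L
Total meq required = 2.31 meq/L * 458000 L = 1057980 meq
NaHCO3 mass = 1057980 meq * 84 mg/meq / 1e6 = 88.8703 kg

88.8703 kg


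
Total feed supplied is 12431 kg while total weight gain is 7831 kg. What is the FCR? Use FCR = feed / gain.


FCR = feed consumed / weight gained
FCR = 12431 kg / 7831 kg = 1.58741

1.58741


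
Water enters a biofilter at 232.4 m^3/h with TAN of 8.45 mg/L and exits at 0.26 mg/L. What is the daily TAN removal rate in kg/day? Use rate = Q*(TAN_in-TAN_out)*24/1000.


Concentration drop: TAN_in - TAN_out = 8.45 - 0.26 = 8.19 mg/L
Hourly TAN removed = Q * dTAN = 232.4 m^3/h * 8.19 mg/L = 1903.356 g/h  (m^3/h * mg/L = g/h)
Daily TAN removed = 1903.356 * 24 = 45680.544 g/day
Convert to kg/day: 45680.544 / 1000 = 45.680544 kg/day

45.680544 kg/day


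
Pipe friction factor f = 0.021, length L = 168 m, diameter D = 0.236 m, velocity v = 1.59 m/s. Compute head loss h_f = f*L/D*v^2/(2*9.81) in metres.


v^2 = 1.59^2 = 2.5281 m^2/s^2
L/D = 168/0.236 = 711.86441
h_f = f*(L/D)*v^2/(2g) = 0.021 * 711.86441 * 2.5281 / 19.62 = 1.92625 m

1.92625 m


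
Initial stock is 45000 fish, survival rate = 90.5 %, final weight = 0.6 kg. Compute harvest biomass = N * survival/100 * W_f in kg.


Survivors = 45000 * 90.5/100 = 40725 fish
Harvest biomass = survivors * W_f = 40725 * 0.6 = 24435 kg

24435 kg


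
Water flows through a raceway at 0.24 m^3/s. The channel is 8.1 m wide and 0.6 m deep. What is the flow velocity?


Cross-sectional area = W * d = 8.1 * 0.6 = 4.86 m^2
Velocity = Q / A = 0.24 / 4.86 = 0.0493827 m/s

0.0493827 m/s


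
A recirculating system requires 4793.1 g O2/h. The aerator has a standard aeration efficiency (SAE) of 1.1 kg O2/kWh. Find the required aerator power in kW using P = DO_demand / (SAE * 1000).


SAE in g O2/kWh = 1.1 * 1000 = 1100 g/kWh
P = DO_demand / SAE_g = 4793.1 / 1100 = 4.35736 kW

4.35736 kW


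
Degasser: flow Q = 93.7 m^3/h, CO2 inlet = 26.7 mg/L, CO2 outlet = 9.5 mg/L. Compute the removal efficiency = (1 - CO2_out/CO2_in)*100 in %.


CO2_out / CO2_in = 9.5 / 26.7 = 0.35580524
Fraction remaining = 0.35580524
efficiency = (1 - 0.35580524) * 100 = 64.4195 %

64.4195 %


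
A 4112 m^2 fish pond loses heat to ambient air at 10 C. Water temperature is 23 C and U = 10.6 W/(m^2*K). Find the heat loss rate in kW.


Temperature difference dT = 23 - 10 = 13 K
Heat loss (W) = U * A * dT = 10.6 * 4112 * 13 = 566633.6 W
Convert to kW: 566633.6 / 1000 = 566.6336 kW

566.6336 kW


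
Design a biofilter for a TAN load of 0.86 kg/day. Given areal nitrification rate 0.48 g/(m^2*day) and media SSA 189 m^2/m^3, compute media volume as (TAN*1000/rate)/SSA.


A = 0.86*1000 / 0.48 = 1791.6667 m^2
V = 1791.6667 / 189 = 9.47972

9.47972 m^3


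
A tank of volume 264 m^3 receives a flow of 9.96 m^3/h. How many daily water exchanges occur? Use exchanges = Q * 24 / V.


Daily flow volume = 9.96 m^3/h * 24 h = 239.04 m^3/day
Exchanges = daily flow / tank volume = 239.04 / 264 = 0.905455 exchanges/day

0.905455 exchanges/day


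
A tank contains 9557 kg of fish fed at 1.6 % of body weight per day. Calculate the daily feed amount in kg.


Feeding rate fraction = 1.6% / 100 = 0.016
Daily feed = 9557 kg * 0.016 = 152.912 kg/day

152.912 kg/day


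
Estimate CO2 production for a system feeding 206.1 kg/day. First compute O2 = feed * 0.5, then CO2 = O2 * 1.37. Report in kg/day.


O2 = 206.1 * 0.5 = 103.05
CO2 = 103.05 * 1.37 = 141.1785

141.1785 kg/day


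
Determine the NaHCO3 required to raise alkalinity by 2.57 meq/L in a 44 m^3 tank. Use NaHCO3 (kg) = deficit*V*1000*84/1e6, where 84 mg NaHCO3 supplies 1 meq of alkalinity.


Tank volume in L = 44 m^3 * 1000 = 44000 L
Total meq required = 2.57 meq/L * 44000 L = 113080 meq
NaHCO3 mass = 113080 meq * 84 mg/meq / 1e6 = 9.49872 kg

9.49872 kg


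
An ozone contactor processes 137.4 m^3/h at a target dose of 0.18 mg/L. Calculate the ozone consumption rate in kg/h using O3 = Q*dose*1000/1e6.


O3 demand (mg/h) = Q * dose * 1000 = 137.4 * 0.18 * 1000 = 24732 mg/h
Convert mg to kg: 24732 / 1e6 = 0.024732 kg/h

0.024732 kg/h


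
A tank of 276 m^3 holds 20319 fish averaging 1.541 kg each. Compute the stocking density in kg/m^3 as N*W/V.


Total biomass = 20319 fish * 1.541 kg = 31311.579 kg
Density = total biomass / volume = 31311.579 / 276 = 113.448 kg/m^3

113.448 kg/m^3


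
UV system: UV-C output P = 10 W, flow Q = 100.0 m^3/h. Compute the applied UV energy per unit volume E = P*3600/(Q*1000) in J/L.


Energy delivered per hour = 10 W * 3600 s = 36000 J/h
Volume treated per hour = 100.0 m^3/h * 1000 = 100000 L/h
dose = 36000 / 100000 = 0.36 J/L

0.36 J/L


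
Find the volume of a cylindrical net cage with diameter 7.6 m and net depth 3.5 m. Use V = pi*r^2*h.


r = d/2 = 7.6/2 = 3.8 m
Base area = pi*r^2 = pi*3.8^2 = 45.364598 m^2
Volume = 45.364598 * 3.5 = 158.776 m^3

158.776 m^3


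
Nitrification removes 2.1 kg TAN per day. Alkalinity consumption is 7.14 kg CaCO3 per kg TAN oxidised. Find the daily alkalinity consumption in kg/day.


Alkalinity factor: 7.14 kg CaCO3 consumed per kg TAN nitrified
alk = 2.1 kg TAN * 7.14 = 14.994 kg CaCO3/day

14.994 kg CaCO3/day


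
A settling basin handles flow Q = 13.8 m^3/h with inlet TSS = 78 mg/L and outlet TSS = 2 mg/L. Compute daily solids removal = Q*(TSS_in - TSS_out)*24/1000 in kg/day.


Concentration drop: TSS_in - TSS_out = 78 - 2 = 76 mg/L
Hourly solids removed = Q * dTSS = 13.8 m^3/h * 76 mg/L = 1048.8 g/h  (m^3/h * mg/L = g/h)
Daily solids removed = 1048.8 * 24 = 25171.2 g/day
Convert g to kg: 25171.2 / 1000 = 25.1712 kg/day

25.1712 kg/day


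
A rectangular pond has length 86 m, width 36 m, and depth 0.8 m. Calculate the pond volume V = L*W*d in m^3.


Base area = L * W = 86 * 36 = 3096 m^2
Volume = area * depth = 3096 * 0.8 = 2476.8 m^3

2476.8 m^3


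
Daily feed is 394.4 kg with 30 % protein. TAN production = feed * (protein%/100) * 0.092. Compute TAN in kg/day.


Protein in feed = 394.4 * 30/100 = 118.32 kg/day
TAN = protein * 0.092 = 118.32 * 0.092 = 10.88544 kg/day

10.88544 kg/day


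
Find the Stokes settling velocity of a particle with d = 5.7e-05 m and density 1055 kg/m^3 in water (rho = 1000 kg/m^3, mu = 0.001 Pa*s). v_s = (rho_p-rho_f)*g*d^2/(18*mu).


Density difference: rho_p - rho_f = 1055 - 1000 = 55 kg/m^3
d^2 = (5.7e-05)^2 = 3.249e-09 m^2
Numerator = (rho_p - rho_f) * g * d^2 = 55 * 9.81 * 3.249e-09 = 1.752998e-06
Denominator = 18 * mu = 18 * 0.001 = 0.018
v_s = 1.752998e-06 / 0.018 = 9.73888e-05 m/s
Check: Re = rho_f * v_s * d / mu = 1000 * 9.73888e-05 * 5.7e-05 / 0.001 = 0.00555 < 1, so Stokes' law applies.

9.73888e-05 m/s


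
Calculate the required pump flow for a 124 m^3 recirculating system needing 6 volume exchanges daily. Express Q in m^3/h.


Daily recirculation volume = 124 m^3 * 6 = 744 m^3/day
Flow rate Q = daily volume / 24 h = 744 / 24 = 31 m^3/h

31 m^3/h


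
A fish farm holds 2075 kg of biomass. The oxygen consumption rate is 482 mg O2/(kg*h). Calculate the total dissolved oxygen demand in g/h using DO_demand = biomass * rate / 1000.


Total O2 consumption (mg/h) = 2075 kg * 482 mg/(kg*h) = 1000150 mg/h
Convert to g/h: 1000150 / 1000 = 1000.15 g/h

1000.15 g/h


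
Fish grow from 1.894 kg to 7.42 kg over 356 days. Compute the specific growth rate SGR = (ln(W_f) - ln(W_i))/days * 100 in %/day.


ln(W_f) = ln(7.42) = 2.0041791
ln(W_i) = ln(1.894) = 0.63869099
ln(W_f) - ln(W_i) = 2.0041791 - 0.63869099 = 1.3654881
SGR = 1.3654881 / 356 * 100 = 0.383564 %/day

0.383564 %/day


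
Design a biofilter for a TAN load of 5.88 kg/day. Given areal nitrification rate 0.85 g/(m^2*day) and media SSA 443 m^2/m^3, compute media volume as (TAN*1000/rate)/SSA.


A = 5.88*1000 / 0.85 = 6917.6471 m^2
V = 6917.6471 / 443 = 15.6155

15.6155 m^3


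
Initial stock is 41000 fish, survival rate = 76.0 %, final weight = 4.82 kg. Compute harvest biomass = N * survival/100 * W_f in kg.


Survivors = 41000 * 76.0/100 = 31160 fish
Harvest biomass = survivors * W_f = 31160 * 4.82 = 150191.2 kg

150191.2 kg


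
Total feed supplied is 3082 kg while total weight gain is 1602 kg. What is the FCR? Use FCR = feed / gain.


FCR = feed consumed / weight gained
FCR = 3082 kg / 1602 kg = 1.92385

1.92385


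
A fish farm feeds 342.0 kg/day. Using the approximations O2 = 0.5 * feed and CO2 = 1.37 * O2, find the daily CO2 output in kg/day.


O2 = 342.0 * 0.5 = 171
CO2 = 171 * 1.37 = 234.27

234.27 kg/day


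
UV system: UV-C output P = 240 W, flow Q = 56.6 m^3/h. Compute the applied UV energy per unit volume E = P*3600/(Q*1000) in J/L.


Energy delivered per hour = 240 W * 3600 s = 864000 J/h
Volume treated per hour = 56.6 m^3/h * 1000 = 56600 L/h
dose = 864000 / 56600 = 15.265 J/L

15.265 J/L


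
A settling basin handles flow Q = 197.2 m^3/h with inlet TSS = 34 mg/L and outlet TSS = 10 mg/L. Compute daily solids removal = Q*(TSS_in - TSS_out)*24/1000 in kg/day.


Concentration drop: TSS_in - TSS_out = 34 - 10 = 24 mg/L
Hourly solids removed = Q * dTSS = 197.2 m^3/h * 24 mg/L = 4732.8 g/h  (m^3/h * mg/L = g/h)
Daily solids removed = 4732.8 * 24 = 113587.2 g/day
Convert g to kg: 113587.2 / 1000 = 113.5872 kg/day

113.5872 kg/day


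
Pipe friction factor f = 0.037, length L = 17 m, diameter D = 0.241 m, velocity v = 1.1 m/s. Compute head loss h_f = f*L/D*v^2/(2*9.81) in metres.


v^2 = 1.1^2 = 1.21 m^2/s^2
L/D = 17/0.241 = 70.539419
h_f = f*(L/D)*v^2/(2g) = 0.037 * 70.539419 * 1.21 / 19.62 = 0.160961 m

0.160961 m


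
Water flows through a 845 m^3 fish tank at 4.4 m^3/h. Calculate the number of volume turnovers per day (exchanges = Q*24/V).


Daily flow volume = 4.4 m^3/h * 24 h = 105.6 m^3/day
Exchanges = daily flow / tank volume = 105.6 / 845 = 0.12497 exchanges/day

0.12497 exchanges/day


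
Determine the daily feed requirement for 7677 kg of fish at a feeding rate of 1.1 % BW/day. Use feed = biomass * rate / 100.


Feeding rate fraction = 1.1% / 100 = 0.011
Daily feed = 7677 kg * 0.011 = 84.447 kg/day

84.447 kg/day


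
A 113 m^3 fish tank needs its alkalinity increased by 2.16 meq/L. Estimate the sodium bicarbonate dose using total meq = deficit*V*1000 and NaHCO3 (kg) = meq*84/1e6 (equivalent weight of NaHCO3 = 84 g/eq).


Tank volume in L = 113 m^3 * 1000 = 113000 L
Total meq required = 2.16 meq/L * 113000 L = 244080 meq
NaHCO3 mass = 244080 meq * 84 mg/meq / 1e6 = 20.5027 kg

20.5027 kg


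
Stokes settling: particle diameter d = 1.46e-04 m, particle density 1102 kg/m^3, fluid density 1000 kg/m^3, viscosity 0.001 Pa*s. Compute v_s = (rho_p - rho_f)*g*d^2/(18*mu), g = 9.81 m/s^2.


Density difference: rho_p - rho_f = 1102 - 1000 = 102 kg/m^3
d^2 = (1.46e-04)^2 = 2.1316e-08 m^2
Numerator = (rho_p - rho_f) * g * d^2 = 102 * 9.81 * 2.1316e-08 = 2.1329216e-05
Denominator = 18 * mu = 18 * 0.001 = 0.018
v_s = 2.1329216e-05 / 0.018 = 0.00118496 m/s
Check: Re = rho_f * v_s * d / mu = 1000 * 0.00118496 * 1.46e-04 / 0.001 = 0.173 < 1, so Stokes' law applies.

0.00118496 m/s


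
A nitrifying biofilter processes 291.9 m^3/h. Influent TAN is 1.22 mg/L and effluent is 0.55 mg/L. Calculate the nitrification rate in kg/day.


Concentration drop: TAN_in - TAN_out = 1.22 - 0.55 = 0.67 mg/L
Hourly TAN removed = Q * dTAN = 291.9 m^3/h * 0.67 mg/L = 195.573 g/h  (m^3/h * mg/L = g/h)
Daily TAN removed = 195.573 * 24 = 4693.752 g/day
Convert to kg/day: 4693.752 / 1000 = 4.693752 kg/day

4.693752 kg/day


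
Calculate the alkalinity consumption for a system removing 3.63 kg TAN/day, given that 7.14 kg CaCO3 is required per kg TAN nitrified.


Alkalinity factor: 7.14 kg CaCO3 consumed per kg TAN nitrified
alk = 3.63 kg TAN * 7.14 = 25.9182 kg CaCO3/day

25.9182 kg CaCO3/day


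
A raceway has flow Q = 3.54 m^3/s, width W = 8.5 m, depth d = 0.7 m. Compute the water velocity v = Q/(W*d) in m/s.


Cross-sectional area = W * d = 8.5 * 0.7 = 5.95 m^2
Velocity = Q / A = 3.54 / 5.95 = 0.594958 m/s

0.594958 m/s


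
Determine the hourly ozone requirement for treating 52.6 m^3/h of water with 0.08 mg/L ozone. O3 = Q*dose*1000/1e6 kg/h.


O3 demand (mg/h) = Q * dose * 1000 = 52.6 * 0.08 * 1000 = 4208 mg/h
Convert mg to kg: 4208 / 1e6 = 0.004208 kg/h

0.004208 kg/h


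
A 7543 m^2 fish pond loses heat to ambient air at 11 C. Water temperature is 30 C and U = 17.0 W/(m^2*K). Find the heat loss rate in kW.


Temperature difference dT = 30 - 11 = 19 K
Heat loss (W) = U * A * dT = 17.0 * 7543 * 19 = 2436389 W
Convert to kW: 2436389 / 1000 = 2436.389 kW

2436.389 kW


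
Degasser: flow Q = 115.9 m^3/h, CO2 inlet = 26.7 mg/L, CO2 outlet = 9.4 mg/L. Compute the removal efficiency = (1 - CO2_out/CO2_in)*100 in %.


CO2_out / CO2_in = 9.4 / 26.7 = 0.35205993
Fraction remaining = 0.35205993
efficiency = (1 - 0.35205993) * 100 = 64.794 %

64.794 %


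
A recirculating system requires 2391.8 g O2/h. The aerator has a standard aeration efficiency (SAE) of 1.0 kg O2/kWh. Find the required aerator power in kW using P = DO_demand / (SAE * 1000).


SAE in g O2/kWh = 1.0 * 1000 = 1000 g/kWh
P = DO_demand / SAE_g = 2391.8 / 1000 = 2.3918 kW

2.3918 kW


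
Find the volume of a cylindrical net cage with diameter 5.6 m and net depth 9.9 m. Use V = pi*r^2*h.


r = d/2 = 5.6/2 = 2.8 m
Base area = pi*r^2 = pi*2.8^2 = 24.630086 m^2
Volume = 24.630086 * 9.9 = 243.838 m^3

243.838 m^3


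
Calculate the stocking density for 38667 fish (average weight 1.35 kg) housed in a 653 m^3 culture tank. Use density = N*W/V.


Total biomass = 38667 fish * 1.35 kg = 52200.45 kg
Density = total biomass / volume = 52200.45 / 653 = 79.9394 kg/m^3

79.9394 kg/m^3


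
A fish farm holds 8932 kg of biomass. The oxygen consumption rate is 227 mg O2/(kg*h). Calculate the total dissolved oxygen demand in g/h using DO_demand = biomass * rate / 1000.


Total O2 consumption (mg/h) = 8932 kg * 227 mg/(kg*h) = 2027564 mg/h
Convert to g/h: 2027564 / 1000 = 2027.564 g/h

2027.564 g/h


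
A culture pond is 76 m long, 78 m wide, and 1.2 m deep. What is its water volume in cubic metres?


Base area = L * W = 76 * 78 = 5928 m^2
Volume = area * depth = 5928 * 1.2 = 7113.6 m^3

7113.6 m^3


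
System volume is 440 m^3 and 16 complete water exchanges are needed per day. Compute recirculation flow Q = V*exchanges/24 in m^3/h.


Daily recirculation volume = 440 m^3 * 16 = 7040 m^3/day
Flow rate Q = daily volume / 24 h = 7040 / 24 = 293.333 m^3/h

293.333 m^3/h


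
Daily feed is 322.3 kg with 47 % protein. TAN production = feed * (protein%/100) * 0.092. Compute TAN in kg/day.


Protein in feed = 322.3 * 47/100 = 151.481 kg/day
TAN = protein * 0.092 = 151.481 * 0.092 = 13.936252 kg/day

13.936252 kg/day


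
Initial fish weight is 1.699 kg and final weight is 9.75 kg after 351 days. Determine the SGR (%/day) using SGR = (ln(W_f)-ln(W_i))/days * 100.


ln(W_f) = ln(9.75) = 2.2772673
ln(W_i) = ln(1.699) = 0.53003984
ln(W_f) - ln(W_i) = 2.2772673 - 0.53003984 = 1.7472275
SGR = 1.7472275 / 351 * 100 = 0.497786 %/day

0.497786 %/day


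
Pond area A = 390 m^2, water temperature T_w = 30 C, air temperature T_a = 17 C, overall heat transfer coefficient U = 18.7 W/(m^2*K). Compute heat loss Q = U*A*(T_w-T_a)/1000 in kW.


Temperature difference dT = 30 - 17 = 13 K
Heat loss (W) = U * A * dT = 18.7 * 390 * 13 = 94809 W
Convert to kW: 94809 / 1000 = 94.809 kW

94.809 kW


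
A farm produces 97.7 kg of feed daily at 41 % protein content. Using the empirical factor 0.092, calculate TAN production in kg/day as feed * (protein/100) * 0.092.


Protein in feed = 97.7 * 41/100 = 40.057 kg/day
TAN = protein * 0.092 = 40.057 * 0.092 = 3.685244 kg/day

3.685244 kg/day


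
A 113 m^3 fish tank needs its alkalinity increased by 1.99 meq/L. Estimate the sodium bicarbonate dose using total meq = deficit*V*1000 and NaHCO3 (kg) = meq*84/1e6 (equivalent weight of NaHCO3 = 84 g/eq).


Tank volume in L = 113 m^3 * 1000 = 113000 L
Total meq required = 1.99 meq/L * 113000 L = 224870 meq
NaHCO3 mass = 224870 meq * 84 mg/meq / 1e6 = 18.8891 kg

18.8891 kg


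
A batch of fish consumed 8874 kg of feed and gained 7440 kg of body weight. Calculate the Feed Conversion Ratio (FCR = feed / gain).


FCR = feed consumed / weight gained
FCR = 8874 kg / 7440 kg = 1.19274

1.19274


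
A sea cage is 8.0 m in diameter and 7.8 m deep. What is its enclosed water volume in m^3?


r = d/2 = 8.0/2 = 4 m
Base area = pi*r^2 = pi*4^2 = 50.265482 m^2
Volume = 50.265482 * 7.8 = 392.071 m^3

392.071 m^3


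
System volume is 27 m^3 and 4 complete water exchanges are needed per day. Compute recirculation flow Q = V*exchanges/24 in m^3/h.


Daily recirculation volume = 27 m^3 * 4 = 108 m^3/day
Flow rate Q = daily volume / 24 h = 108 / 24 = 4.5 m^3/h

4.5 m^3/h


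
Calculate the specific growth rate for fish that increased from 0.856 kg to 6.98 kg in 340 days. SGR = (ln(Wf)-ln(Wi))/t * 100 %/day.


ln(W_f) = ln(6.98) = 1.9430489
ln(W_i) = ln(0.856) = -0.1554849
ln(W_f) - ln(W_i) = 1.9430489 - -0.1554849 = 2.0985338
SGR = 2.0985338 / 340 * 100 = 0.617216 %/day

0.617216 %/day


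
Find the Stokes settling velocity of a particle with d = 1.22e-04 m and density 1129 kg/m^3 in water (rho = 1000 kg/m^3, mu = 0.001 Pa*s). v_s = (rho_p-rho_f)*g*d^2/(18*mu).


Density difference: rho_p - rho_f = 1129 - 1000 = 129 kg/m^3
d^2 = (1.22e-04)^2 = 1.4884e-08 m^2
Numerator = (rho_p - rho_f) * g * d^2 = 129 * 9.81 * 1.4884e-08 = 1.8835553e-05
Denominator = 18 * mu = 18 * 0.001 = 0.018
v_s = 1.8835553e-05 / 0.018 = 0.00104642 m/s
Check: Re = rho_f * v_s * d / mu = 1000 * 0.00104642 * 1.22e-04 / 0.001 = 0.128 < 1, so Stokes' law applies.

0.00104642 m/s


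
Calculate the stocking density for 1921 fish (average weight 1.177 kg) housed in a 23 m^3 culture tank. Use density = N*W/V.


Total biomass = 1921 fish * 1.177 kg = 2261.017 kg
Density = total biomass / volume = 2261.017 / 23 = 98.3051 kg/m^3

98.3051 kg/m^3


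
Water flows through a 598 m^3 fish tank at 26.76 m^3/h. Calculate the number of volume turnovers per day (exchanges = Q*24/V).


Daily flow volume = 26.76 m^3/h * 24 h = 642.24 m^3/day
Exchanges = daily flow / tank volume = 642.24 / 598 = 1.07398 exchanges/day

1.07398 exchanges/day


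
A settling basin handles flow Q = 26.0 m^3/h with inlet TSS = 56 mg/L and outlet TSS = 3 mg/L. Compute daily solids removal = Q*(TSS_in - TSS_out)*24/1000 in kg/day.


Concentration drop: TSS_in - TSS_out = 56 - 3 = 53 mg/L
Hourly solids removed = Q * dTSS = 26.0 m^3/h * 53 mg/L = 1378 g/h  (m^3/h * mg/L = g/h)
Daily solids removed = 1378 * 24 = 33072 g/day
Convert g to kg: 33072 / 1000 = 33.072 kg/day

33.072 kg/day


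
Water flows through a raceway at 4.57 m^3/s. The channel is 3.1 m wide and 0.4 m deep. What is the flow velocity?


Cross-sectional area = W * d = 3.1 * 0.4 = 1.24 m^2
Velocity = Q / A = 4.57 / 1.24 = 3.68548 m/s

3.68548 m/s


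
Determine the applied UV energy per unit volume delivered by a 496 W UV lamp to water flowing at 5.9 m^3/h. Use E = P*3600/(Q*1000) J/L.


Energy delivered per hour = 496 W * 3600 s = 1785600 J/h
Volume treated per hour = 5.9 m^3/h * 1000 = 5900 L/h
dose = 1785600 / 5900 = 302.644 J/L

302.644 J/L


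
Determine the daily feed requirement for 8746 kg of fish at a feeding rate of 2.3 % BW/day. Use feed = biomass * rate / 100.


Feeding rate fraction = 2.3% / 100 = 0.023
Daily feed = 8746 kg * 0.023 = 201.158 kg/day

201.158 kg/day


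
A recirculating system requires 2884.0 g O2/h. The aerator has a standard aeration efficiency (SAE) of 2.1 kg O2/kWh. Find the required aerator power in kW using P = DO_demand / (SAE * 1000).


SAE in g O2/kWh = 2.1 * 1000 = 2100 g/kWh
P = DO_demand / SAE_g = 2884.0 / 2100 = 1.37333 kW

1.37333 kW


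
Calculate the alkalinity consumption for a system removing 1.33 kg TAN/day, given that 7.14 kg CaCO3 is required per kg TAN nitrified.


Alkalinity factor: 7.14 kg CaCO3 consumed per kg TAN nitrified
alk = 1.33 kg TAN * 7.14 = 9.4962 kg CaCO3/day

9.4962 kg CaCO3/day


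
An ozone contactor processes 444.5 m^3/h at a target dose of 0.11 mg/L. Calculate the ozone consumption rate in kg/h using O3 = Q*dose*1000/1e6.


O3 demand (mg/h) = Q * dose * 1000 = 444.5 * 0.11 * 1000 = 48895 mg/h
Convert mg to kg: 48895 / 1e6 = 0.048895 kg/h

0.048895 kg/h


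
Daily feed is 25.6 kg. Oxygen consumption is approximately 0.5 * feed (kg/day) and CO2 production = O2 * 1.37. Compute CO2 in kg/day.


O2 = 25.6 * 0.5 = 12.8
CO2 = 12.8 * 1.37 = 17.536

17.536 kg/day


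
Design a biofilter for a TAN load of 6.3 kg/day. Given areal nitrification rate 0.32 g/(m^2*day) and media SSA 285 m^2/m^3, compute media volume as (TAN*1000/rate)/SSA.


A = 6.3*1000 / 0.32 = 19687.5 m^2
V = 19687.5 / 285 = 69.0789

69.0789 m^3


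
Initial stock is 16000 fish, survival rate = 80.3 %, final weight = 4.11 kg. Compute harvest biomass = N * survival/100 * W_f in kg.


Survivors = 16000 * 80.3/100 = 12848 fish
Harvest biomass = survivors * W_f = 12848 * 4.11 = 52805.28 kg

52805.28 kg


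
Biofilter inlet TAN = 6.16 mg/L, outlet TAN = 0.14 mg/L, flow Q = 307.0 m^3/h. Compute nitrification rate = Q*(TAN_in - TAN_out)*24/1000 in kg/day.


Concentration drop: TAN_in - TAN_out = 6.16 - 0.14 = 6.02 mg/L
Hourly TAN removed = Q * dTAN = 307.0 m^3/h * 6.02 mg/L = 1848.14 g/h  (m^3/h * mg/L = g/h)
Daily TAN removed = 1848.14 * 24 = 44355.36 g/day
Convert to kg/day: 44355.36 / 1000 = 44.35536 kg/day

44.35536 kg/day


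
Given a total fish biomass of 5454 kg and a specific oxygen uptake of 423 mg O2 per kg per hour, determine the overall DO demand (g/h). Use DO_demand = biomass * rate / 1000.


Total O2 consumption (mg/h) = 5454 kg * 423 mg/(kg*h) = 2307042 mg/h
Convert to g/h: 2307042 / 1000 = 2307.042 g/h

2307.042 g/h


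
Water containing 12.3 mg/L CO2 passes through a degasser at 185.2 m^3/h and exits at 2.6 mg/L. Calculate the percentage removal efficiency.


CO2_out / CO2_in = 2.6 / 12.3 = 0.21138211
Fraction remaining = 0.21138211
efficiency = (1 - 0.21138211) * 100 = 78.8618 %

78.8618 %


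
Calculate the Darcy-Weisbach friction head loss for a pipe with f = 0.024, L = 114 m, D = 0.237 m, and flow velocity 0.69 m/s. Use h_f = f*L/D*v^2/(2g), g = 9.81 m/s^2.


v^2 = 0.69^2 = 0.4761 m^2/s^2
L/D = 114/0.237 = 481.01266
h_f = f*(L/D)*v^2/(2g) = 0.024 * 481.01266 * 0.4761 / 19.62 = 0.280135 m

0.280135 m


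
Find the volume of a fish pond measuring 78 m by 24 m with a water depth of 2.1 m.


Base area = L * W = 78 * 24 = 1872 m^2
Volume = area * depth = 1872 * 2.1 = 3931.2 m^3

3931.2 m^3


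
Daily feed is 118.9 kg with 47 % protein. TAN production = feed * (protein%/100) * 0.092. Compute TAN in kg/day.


Protein in feed = 118.9 * 47/100 = 55.883 kg/day
TAN = protein * 0.092 = 55.883 * 0.092 = 5.141236 kg/day

5.141236 kg/day


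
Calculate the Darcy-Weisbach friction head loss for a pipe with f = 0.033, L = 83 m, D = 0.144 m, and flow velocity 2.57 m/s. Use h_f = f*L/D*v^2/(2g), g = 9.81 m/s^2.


v^2 = 2.57^2 = 6.6049 m^2/s^2
L/D = 83/0.144 = 576.38889
h_f = f*(L/D)*v^2/(2g) = 0.033 * 576.38889 * 6.6049 / 19.62 = 6.4032 m

6.4032 m


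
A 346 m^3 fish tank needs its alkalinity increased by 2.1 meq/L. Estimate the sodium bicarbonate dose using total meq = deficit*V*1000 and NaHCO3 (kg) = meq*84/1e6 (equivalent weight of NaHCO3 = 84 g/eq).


Tank volume in L = 346 m^3 * 1000 = 346000 L
Total meq required = 2.1 meq/L * 346000 L = 726600 meq
NaHCO3 mass = 726600 meq * 84 mg/meq / 1e6 = 61.0344 kg

61.0344 kg


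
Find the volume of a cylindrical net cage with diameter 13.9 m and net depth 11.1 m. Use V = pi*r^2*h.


r = d/2 = 13.9/2 = 6.95 m
Base area = pi*r^2 = pi*6.95^2 = 151.74678 m^2
Volume = 151.74678 * 11.1 = 1684.39 m^3

1684.39 m^3


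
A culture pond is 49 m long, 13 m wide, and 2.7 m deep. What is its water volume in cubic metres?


Base area = L * W = 49 * 13 = 637 m^2
Volume = area * depth = 637 * 2.7 = 1719.9 m^3

1719.9 m^3


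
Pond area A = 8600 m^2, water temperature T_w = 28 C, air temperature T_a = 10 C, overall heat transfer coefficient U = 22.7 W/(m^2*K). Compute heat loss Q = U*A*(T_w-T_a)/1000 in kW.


Temperature difference dT = 28 - 10 = 18 K
Heat loss (W) = U * A * dT = 22.7 * 8600 * 18 = 3513960 W
Convert to kW: 3513960 / 1000 = 3513.96 kW

3513.96 kW


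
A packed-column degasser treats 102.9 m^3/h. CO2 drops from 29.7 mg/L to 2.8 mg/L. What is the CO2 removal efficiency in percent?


CO2_out / CO2_in = 2.8 / 29.7 = 0.094276094
Fraction remaining = 0.094276094
efficiency = (1 - 0.094276094) * 100 = 90.5724 %

90.5724 %


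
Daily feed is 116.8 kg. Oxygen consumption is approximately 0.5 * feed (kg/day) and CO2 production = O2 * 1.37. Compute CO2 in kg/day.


O2 = 116.8 * 0.5 = 58.4
CO2 = 58.4 * 1.37 = 80.008

80.008 kg/day


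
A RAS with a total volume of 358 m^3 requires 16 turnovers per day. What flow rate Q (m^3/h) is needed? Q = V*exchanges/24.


Daily recirculation volume = 358 m^3 * 16 = 5728 m^3/day
Flow rate Q = daily volume / 24 h = 5728 / 24 = 238.667 m^3/h

238.667 m^3/h


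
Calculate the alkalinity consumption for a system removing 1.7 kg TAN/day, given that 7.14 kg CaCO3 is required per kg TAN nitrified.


Alkalinity factor: 7.14 kg CaCO3 consumed per kg TAN nitrified
alk = 1.7 kg TAN * 7.14 = 12.138 kg CaCO3/day

12.138 kg CaCO3/day


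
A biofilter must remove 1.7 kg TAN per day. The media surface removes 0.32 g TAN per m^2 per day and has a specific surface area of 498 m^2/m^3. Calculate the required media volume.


A = 1.7*1000 / 0.32 = 5312.5 m^2
V = 5312.5 / 498 = 10.6677

10.6677 m^3


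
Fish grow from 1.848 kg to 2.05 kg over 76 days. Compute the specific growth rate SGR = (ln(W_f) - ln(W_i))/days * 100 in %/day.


ln(W_f) = ln(2.05) = 0.71783979
ln(W_i) = ln(1.848) = 0.61410397
ln(W_f) - ln(W_i) = 0.71783979 - 0.61410397 = 0.10373582
SGR = 0.10373582 / 76 * 100 = 0.136494 %/day

0.136494 %/day


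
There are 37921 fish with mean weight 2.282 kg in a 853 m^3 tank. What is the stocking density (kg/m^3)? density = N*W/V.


Total biomass = 37921 fish * 2.282 kg = 86535.722 kg
Density = total biomass / volume = 86535.722 / 853 = 101.449 kg/m^3

101.449 kg/m^3


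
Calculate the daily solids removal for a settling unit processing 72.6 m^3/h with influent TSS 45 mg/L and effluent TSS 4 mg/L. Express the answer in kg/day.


Concentration drop: TSS_in - TSS_out = 45 - 4 = 41 mg/L
Hourly solids removed = Q * dTSS = 72.6 m^3/h * 41 mg/L = 2976.6 g/h  (m^3/h * mg/L = g/h)
Daily solids removed = 2976.6 * 24 = 71438.4 g/day
Convert g to kg: 71438.4 / 1000 = 71.4384 kg/day

71.4384 kg/day


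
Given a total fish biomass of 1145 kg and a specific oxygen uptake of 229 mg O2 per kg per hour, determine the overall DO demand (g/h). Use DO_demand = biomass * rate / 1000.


Total O2 consumption (mg/h) = 1145 kg * 229 mg/(kg*h) = 262205 mg/h
Convert to g/h: 262205 / 1000 = 262.205 g/h

262.205 g/h


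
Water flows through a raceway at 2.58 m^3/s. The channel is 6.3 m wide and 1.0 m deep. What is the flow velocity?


Cross-sectional area = W * d = 6.3 * 1.0 = 6.3 m^2
Velocity = Q / A = 2.58 / 6.3 = 0.409524 m/s

0.409524 m/s


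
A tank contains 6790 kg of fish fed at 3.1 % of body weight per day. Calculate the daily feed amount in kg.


Feeding rate fraction = 3.1% / 100 = 0.031
Daily feed = 6790 kg * 0.031 = 210.49 kg/day

210.49 kg/day


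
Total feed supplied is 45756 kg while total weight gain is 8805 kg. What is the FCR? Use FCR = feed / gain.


FCR = feed consumed / weight gained
FCR = 45756 kg / 8805 kg = 5.19659

5.19659


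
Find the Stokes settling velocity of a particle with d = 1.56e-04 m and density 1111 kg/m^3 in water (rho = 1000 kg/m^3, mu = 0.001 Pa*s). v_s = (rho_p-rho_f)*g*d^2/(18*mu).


Density difference: rho_p - rho_f = 1111 - 1000 = 111 kg/m^3
d^2 = (1.56e-04)^2 = 2.4336e-08 m^2
Numerator = (rho_p - rho_f) * g * d^2 = 111 * 9.81 * 2.4336e-08 = 2.6499714e-05
Denominator = 18 * mu = 18 * 0.001 = 0.018
v_s = 2.6499714e-05 / 0.018 = 0.00147221 m/s
Check: Re = rho_f * v_s * d / mu = 1000 * 0.00147221 * 1.56e-04 / 0.001 = 0.23 < 1, so Stokes' law applies.

0.00147221 m/s


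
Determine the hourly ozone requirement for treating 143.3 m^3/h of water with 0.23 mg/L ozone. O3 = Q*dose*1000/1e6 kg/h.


O3 demand (mg/h) = Q * dose * 1000 = 143.3 * 0.23 * 1000 = 32959 mg/h
Convert mg to kg: 32959 / 1e6 = 0.032959 kg/h

0.032959 kg/h


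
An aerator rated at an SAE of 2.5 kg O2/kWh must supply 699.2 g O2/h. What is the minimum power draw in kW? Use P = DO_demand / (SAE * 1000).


SAE in g O2/kWh = 2.5 * 1000 = 2500 g/kWh
P = DO_demand / SAE_g = 699.2 / 2500 = 0.27968 kW

0.27968 kW


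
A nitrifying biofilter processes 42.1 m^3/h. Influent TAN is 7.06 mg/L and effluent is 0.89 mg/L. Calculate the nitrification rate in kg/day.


Concentration drop: TAN_in - TAN_out = 7.06 - 0.89 = 6.17 mg/L
Hourly TAN removed = Q * dTAN = 42.1 m^3/h * 6.17 mg/L = 259.757 g/h  (m^3/h * mg/L = g/h)
Daily TAN removed = 259.757 * 24 = 6234.168 g/day
Convert to kg/day: 6234.168 / 1000 = 6.234168 kg/day

6.234168 kg/day


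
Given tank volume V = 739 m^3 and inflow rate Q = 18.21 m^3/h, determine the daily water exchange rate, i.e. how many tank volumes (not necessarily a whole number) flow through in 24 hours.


Daily flow volume = 18.21 m^3/h * 24 h = 437.04 m^3/day
Exchanges = daily flow / tank volume = 437.04 / 739 = 0.591394 exchanges/day

0.591394 exchanges/day


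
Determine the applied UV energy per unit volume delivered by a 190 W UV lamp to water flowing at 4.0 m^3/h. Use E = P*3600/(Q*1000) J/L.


Energy delivered per hour = 190 W * 3600 s = 684000 J/h
Volume treated per hour = 4.0 m^3/h * 1000 = 4000 L/h
dose = 684000 / 4000 = 171 J/L

171 J/L


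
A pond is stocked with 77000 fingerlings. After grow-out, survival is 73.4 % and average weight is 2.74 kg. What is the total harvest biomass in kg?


Survivors = 77000 * 73.4/100 = 56518 fish
Harvest biomass = survivors * W_f = 56518 * 2.74 = 154859.32 kg

154859.32 kg


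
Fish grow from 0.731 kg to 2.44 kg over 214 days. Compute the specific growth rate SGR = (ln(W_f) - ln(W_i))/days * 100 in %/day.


ln(W_f) = ln(2.44) = 0.89199804
ln(W_i) = ln(0.731) = -0.31334182
ln(W_f) - ln(W_i) = 0.89199804 - -0.31334182 = 1.2053399
SGR = 1.2053399 / 214 * 100 = 0.563243 %/day

0.563243 %/day
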